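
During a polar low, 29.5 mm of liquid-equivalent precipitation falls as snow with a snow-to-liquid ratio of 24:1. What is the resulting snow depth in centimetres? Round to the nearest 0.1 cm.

snow depth ≈ 70.8 cm

Snow depth = liquid × ratio = 29.5 mm × 24 = 708 mm = 70.8 cm.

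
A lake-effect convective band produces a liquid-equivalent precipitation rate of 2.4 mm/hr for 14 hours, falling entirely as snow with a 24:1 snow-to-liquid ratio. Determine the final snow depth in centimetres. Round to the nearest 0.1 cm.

snow depth ≈ 80.6 cm

Liquid-equivalent depth = 2.4 × 14 = 33.6 mm.
Snow depth = 33.6 mm × 24 = 806.4 mm = 80.6 cm.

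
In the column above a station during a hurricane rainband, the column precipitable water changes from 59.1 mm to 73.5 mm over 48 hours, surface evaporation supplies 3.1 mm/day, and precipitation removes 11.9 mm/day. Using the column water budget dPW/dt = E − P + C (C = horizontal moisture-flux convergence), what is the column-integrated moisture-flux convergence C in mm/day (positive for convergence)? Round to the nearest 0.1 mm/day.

C ≈ 16.0 mm/day

dPW/dt = (73.5 − 59.1) mm / (48/24 day) = +7.200 mm/day.
C = dPW/dt − E + P = (+7.200) − 3.1 + 11.9 = 16.0 mm/day.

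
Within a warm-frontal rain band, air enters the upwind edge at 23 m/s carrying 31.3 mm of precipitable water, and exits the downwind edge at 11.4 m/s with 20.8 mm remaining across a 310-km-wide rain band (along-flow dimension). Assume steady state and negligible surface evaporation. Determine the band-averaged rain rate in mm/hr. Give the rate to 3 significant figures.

R ≈ 5.61 mm/hr

Column moisture flux per unit crosswind length is F = V × PW.
Inflow: F_in = 23 × 31.3 = 719.9 mm·m/s
Outflow: F_out = 11.4 × 20.8 = 237.12 mm·m/s
Steady-state rate R = (F_in − F_out)/L = (719.9 − 237.12) / 310000 m = 1.557e-03 mm/s.
R = 1.557e-03 × 3600 = 5.61 mm/hr.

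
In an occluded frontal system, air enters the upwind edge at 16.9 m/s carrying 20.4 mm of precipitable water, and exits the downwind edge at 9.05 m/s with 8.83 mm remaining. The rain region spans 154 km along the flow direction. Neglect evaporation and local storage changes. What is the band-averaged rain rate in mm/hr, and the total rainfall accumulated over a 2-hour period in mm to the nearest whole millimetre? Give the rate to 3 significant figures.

R ≈ 6.19 mm/hr; total ≈ 12 mm

Column moisture flux per unit crosswind length is F = V × PW.
Inflow: F_in = 16.9 × 20.4 = 344.76 mm·m/s
Outflow: F_out = 9.05 × 8.83 = 79.9115 mm·m/s
Steady-state rate R = (F_in − F_out)/L = (344.76 − 79.9115) / 154000 m = 1.720e-03 mm/s.
R = 1.720e-03 × 3600 = 6.19 mm/hr.
Over 2 h: total = 6.19 × 2 = 12.38 ≈ 12 mm.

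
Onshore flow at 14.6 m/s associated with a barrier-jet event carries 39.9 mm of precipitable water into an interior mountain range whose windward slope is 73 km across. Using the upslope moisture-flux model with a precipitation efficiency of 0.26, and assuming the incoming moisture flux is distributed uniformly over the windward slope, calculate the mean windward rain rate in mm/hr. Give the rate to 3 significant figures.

R ≈ 7.47 mm/hr

Incoming column moisture flux per unit ridge length: F = V × PW = 14.6 × 39.9 = 582.54 mm·m/s.
Spread over the 73 km slope with efficiency ε = 0.26: R = ε·F/W = 0.26 × 582.54 / 73000 m = 2.075e-03 mm/s.
R = 2.075e-03 × 3600 = 7.47 mm/hr.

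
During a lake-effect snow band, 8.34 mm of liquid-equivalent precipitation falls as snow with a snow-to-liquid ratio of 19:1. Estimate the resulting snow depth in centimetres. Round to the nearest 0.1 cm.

Snow depth = liquid × ratio = 8.34 mm × 19 = 158.46 mm = 15.8 cm.

snow depth ≈ 15.8 cm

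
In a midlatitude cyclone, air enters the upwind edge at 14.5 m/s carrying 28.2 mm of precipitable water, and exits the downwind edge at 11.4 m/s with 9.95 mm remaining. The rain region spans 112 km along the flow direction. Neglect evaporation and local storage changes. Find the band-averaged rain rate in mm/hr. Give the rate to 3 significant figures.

R ≈ 9.50 mm/hr

Column moisture flux per unit crosswind length is F = V × PW.
Inflow: F_in = 14.5 × 28.2 = 408.9 mm·m/s
Outflow: F_out = 11.4 × 9.95 = 113.43 mm·m/s
Steady-state rate R = (F_in − F_out)/L = (408.9 − 113.43) / 112000 m = 2.638e-03 mm/s.
R = 2.638e-03 × 3600 = 9.50 mm/hr.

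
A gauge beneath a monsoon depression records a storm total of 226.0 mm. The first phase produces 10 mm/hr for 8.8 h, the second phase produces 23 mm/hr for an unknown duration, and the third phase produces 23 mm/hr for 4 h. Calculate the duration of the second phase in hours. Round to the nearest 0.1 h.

Known phases: 10 × 8.8 + 23 × 4 = 88 + 92 = 180 mm.
Remaining depth = 226.0 − 180 = 46 mm.
Duration = 46 / 23 = 2.0 h.

duration ≈ 2.0 h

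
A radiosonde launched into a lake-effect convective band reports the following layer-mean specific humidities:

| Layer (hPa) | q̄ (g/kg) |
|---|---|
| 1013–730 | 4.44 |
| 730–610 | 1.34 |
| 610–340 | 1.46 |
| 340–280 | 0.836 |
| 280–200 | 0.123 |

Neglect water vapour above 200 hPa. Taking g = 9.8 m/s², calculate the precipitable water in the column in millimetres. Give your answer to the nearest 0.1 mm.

Precipitable water is the column-integrated vapour mass per unit area: PW = (1/g) Σ q̄ Δp, with q in kg/kg and Δp in Pa (1 kg/m² of water = 1 mm).
Layer 1013–730 hPa: Δp = 283 hPa = 28300 Pa, q̄ = 0.00444 kg/kg → 0.00444 × 28300 / 9.8 = 12.82 mm
Layer 730–610 hPa: Δp = 120 hPa = 12000 Pa, q̄ = 0.00134 kg/kg → 0.00134 × 12000 / 9.8 = 1.64 mm
Layer 610–340 hPa: Δp = 270 hPa = 27000 Pa, q̄ = 0.00146 kg/kg → 0.00146 × 27000 / 9.8 = 4.02 mm
Layer 340–280 hPa: Δp = 60 hPa = 6000 Pa, q̄ = 0.000836 kg/kg → 0.000836 × 6000 / 9.8 = 0.51 mm
Layer 280–200 hPa: Δp = 80 hPa = 8000 Pa, q̄ = 0.000123 kg/kg → 0.000123 × 8000 / 9.8 = 0.10 mm
PW = 12.82 + 1.64 + 4.02 + 0.51 + 0.10 = 19.09 ≈ 19.1 mm.

PW ≈ 19.1 mm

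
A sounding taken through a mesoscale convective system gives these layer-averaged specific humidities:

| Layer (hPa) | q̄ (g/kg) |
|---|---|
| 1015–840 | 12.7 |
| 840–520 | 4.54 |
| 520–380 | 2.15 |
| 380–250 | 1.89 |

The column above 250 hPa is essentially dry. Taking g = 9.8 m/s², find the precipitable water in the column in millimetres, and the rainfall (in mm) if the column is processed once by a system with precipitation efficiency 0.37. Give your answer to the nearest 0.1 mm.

PW ≈ 43.1 mm; rainfall ≈ 15.9 mm

Precipitable water is the column-integrated vapour mass per unit area: PW = (1/g) Σ q̄ Δp, with q in kg/kg and Δp in Pa (1 kg/m² of water = 1 mm).
Layer 1015–840 hPa: Δp = 175 hPa = 17500 Pa, q̄ = 0.0127 kg/kg → 0.0127 × 17500 / 9.8 = 22.68 mm
Layer 840–520 hPa: Δp = 320 hPa = 32000 Pa, q̄ = 0.00454 kg/kg → 0.00454 × 32000 / 9.8 = 14.82 mm
Layer 520–380 hPa: Δp = 140 hPa = 14000 Pa, q̄ = 0.00215 kg/kg → 0.00215 × 14000 / 9.8 = 3.07 mm
Layer 380–250 hPa: Δp = 130 hPa = 13000 Pa, q̄ = 0.00189 kg/kg → 0.00189 × 13000 / 9.8 = 2.51 mm
PW = 22.68 + 14.82 + 3.07 + 2.51 = 43.08 ≈ 43.1 mm.
Rainfall = ε × PW = 0.37 × 43.1 = 15.9 mm.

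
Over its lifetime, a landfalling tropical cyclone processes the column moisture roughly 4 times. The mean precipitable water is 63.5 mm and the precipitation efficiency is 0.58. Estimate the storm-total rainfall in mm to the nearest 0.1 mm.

Each cycle deposits ε × PW = 0.58 × 63.5 = 36.83 mm.
Over 4 cycles: 4 × 36.83 = 147.3 mm.

rainfall ≈ 147.3 mm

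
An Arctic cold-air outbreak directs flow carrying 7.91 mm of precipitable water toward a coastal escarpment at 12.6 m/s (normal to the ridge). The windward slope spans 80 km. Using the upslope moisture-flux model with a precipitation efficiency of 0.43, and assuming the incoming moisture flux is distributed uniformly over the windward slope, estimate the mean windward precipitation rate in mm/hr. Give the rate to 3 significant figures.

R ≈ 1.93 mm/hr

Incoming column moisture flux per unit ridge length: F = V × PW = 12.6 × 7.91 = 99.666 mm·m/s.
Spread over the 80 km slope with efficiency ε = 0.43: R = ε·F/W = 0.43 × 99.666 / 80000 m = 5.357e-04 mm/s.
R = 5.357e-04 × 3600 = 1.93 mm/hr.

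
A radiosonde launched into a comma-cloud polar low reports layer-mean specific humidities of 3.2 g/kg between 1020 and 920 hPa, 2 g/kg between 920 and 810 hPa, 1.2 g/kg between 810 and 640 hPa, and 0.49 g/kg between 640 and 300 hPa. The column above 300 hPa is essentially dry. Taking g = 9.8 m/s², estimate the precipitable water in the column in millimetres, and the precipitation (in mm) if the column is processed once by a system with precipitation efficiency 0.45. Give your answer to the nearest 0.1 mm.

PW ≈ 9.3 mm; precipitation ≈ 4.2 mm

Precipitable water is the column-integrated vapour mass per unit area: PW = (1/g) Σ q̄ Δp, with q in kg/kg and Δp in Pa (1 kg/m² of water = 1 mm).
Layer 1020–920 hPa: Δp = 100 hPa = 10000 Pa, q̄ = 0.0032 kg/kg → 0.0032 × 10000 / 9.8 = 3.27 mm
Layer 920–810 hPa: Δp = 110 hPa = 11000 Pa, q̄ = 0.002 kg/kg → 0.002 × 11000 / 9.8 = 2.24 mm
Layer 810–640 hPa: Δp = 170 hPa = 17000 Pa, q̄ = 0.0012 kg/kg → 0.0012 × 17000 / 9.8 = 2.08 mm
Layer 640–300 hPa: Δp = 340 hPa = 34000 Pa, q̄ = 0.00049 kg/kg → 0.00049 × 34000 / 9.8 = 1.70 mm
PW = 3.27 + 2.24 + 2.08 + 1.70 = 9.29 ≈ 9.3 mm.
Precipitation = ε × PW = 0.45 × 9.3 = 4.2 mm.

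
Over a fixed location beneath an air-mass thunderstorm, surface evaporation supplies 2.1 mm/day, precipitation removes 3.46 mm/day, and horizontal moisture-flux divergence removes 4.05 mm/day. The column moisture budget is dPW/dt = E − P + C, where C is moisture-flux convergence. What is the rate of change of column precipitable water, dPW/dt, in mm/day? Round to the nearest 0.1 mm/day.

dPW/dt = E − P + C = 2.1 − 3.46 + (-4.05) = -5.4 mm/day.

dPW/dt ≈ -5.4 mm/day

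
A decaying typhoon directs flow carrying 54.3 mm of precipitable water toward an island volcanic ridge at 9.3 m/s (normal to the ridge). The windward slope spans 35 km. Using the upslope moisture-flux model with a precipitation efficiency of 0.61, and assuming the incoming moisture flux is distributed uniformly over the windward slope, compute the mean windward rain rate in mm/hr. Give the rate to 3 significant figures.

Incoming column moisture flux per unit ridge length: F = V × PW = 9.3 × 54.3 = 504.99 mm·m/s.
Spread over the 35 km slope with efficiency ε = 0.61: R = ε·F/W = 0.61 × 504.99 / 35000 m = 8.801e-03 mm/s.
R = 8.801e-03 × 3600 = 31.7 mm/hr.

R ≈ 31.7 mm/hr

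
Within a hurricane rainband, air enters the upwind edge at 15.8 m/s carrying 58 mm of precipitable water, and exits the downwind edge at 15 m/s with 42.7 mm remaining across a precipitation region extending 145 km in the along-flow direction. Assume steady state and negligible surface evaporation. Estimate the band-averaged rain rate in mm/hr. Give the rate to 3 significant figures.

R ≈ 6.85 mm/hr

Column moisture flux per unit crosswind length is F = V × PW.
Inflow: F_in = 15.8 × 58 = 916.4 mm·m/s
Outflow: F_out = 15 × 42.7 = 640.5 mm·m/s
Steady-state rate R = (F_in − F_out)/L = (916.4 − 640.5) / 145000 m = 1.903e-03 mm/s.
R = 1.903e-03 × 3600 = 6.85 mm/hr.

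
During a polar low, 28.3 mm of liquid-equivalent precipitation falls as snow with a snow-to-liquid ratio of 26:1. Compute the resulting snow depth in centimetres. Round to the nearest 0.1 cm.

snow depth ≈ 73.6 cm

Snow depth = liquid × ratio = 28.3 mm × 26 = 735.8 mm = 73.6 cm.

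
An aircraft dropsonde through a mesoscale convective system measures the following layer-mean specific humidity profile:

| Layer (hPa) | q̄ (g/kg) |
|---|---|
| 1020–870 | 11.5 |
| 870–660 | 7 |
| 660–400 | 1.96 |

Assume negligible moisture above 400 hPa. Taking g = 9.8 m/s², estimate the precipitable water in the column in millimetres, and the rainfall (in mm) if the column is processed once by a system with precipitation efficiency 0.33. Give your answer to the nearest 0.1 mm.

Precipitable water is the column-integrated vapour mass per unit area: PW = (1/g) Σ q̄ Δp, with q in kg/kg and Δp in Pa (1 kg/m² of water = 1 mm).
Layer 1020–870 hPa: Δp = 150 hPa = 15000 Pa, q̄ = 0.0115 kg/kg → 0.0115 × 15000 / 9.8 = 17.60 mm
Layer 870–660 hPa: Δp = 210 hPa = 21000 Pa, q̄ = 0.007 kg/kg → 0.007 × 21000 / 9.8 = 15.00 mm
Layer 660–400 hPa: Δp = 260 hPa = 26000 Pa, q̄ = 0.00196 kg/kg → 0.00196 × 26000 / 9.8 = 5.20 mm
PW = 17.60 + 15.00 + 5.20 = 37.80 ≈ 37.8 mm.
Rainfall = ε × PW = 0.33 × 37.8 = 12.5 mm.

PW ≈ 37.8 mm; rainfall ≈ 12.5 mm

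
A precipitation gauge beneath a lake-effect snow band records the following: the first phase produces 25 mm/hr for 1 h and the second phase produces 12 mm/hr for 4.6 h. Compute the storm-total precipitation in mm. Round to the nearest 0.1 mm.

Total = Σ Rᵢ Δtᵢ = 25 × 1 + 12 × 4.6
      = 25 + 55.2 = 80.2 mm.

total ≈ 80.2 mm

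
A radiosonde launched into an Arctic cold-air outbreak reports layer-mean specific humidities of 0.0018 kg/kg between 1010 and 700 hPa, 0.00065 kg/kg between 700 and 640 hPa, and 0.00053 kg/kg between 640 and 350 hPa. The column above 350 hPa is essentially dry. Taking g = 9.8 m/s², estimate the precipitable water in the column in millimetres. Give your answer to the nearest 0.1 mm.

Precipitable water is the column-integrated vapour mass per unit area: PW = (1/g) Σ q̄ Δp, with q in kg/kg and Δp in Pa (1 kg/m² of water = 1 mm).
Layer 1010–700 hPa: Δp = 310 hPa = 31000 Pa, q̄ = 0.0018 kg/kg → 0.0018 × 31000 / 9.8 = 5.69 mm
Layer 700–640 hPa: Δp = 60 hPa = 6000 Pa, q̄ = 0.00065 kg/kg → 0.00065 × 6000 / 9.8 = 0.40 mm
Layer 640–350 hPa: Δp = 290 hPa = 29000 Pa, q̄ = 0.00053 kg/kg → 0.00053 × 29000 / 9.8 = 1.57 mm
PW = 5.69 + 0.40 + 1.57 = 7.66 ≈ 7.7 mm.

PW ≈ 7.7 mm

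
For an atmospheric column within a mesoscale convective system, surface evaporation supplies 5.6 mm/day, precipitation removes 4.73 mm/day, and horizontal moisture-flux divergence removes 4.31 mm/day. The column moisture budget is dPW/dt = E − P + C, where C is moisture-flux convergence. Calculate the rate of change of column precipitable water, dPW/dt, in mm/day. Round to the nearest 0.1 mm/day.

dPW/dt ≈ -3.4 mm/day

dPW/dt = E − P + C = 5.6 − 4.73 + (-4.31) = -3.4 mm/day.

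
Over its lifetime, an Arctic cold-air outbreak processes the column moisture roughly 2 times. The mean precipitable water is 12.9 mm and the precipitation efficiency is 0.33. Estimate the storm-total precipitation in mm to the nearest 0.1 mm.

Each cycle deposits ε × PW = 0.33 × 12.9 = 4.257 mm.
Over 2 cycles: 2 × 4.257 = 8.5 mm.

precipitation ≈ 8.5 mm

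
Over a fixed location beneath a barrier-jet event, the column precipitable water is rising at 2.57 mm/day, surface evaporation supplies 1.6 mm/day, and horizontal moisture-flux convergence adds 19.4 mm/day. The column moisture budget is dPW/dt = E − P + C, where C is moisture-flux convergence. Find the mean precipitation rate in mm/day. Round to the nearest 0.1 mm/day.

P ≈ 18.4 mm/day

dPW/dt = +2.57 mm/day.
P = E + C − dPW/dt = 1.6 + (19.4) − (+2.57) = 18.4 mm/day.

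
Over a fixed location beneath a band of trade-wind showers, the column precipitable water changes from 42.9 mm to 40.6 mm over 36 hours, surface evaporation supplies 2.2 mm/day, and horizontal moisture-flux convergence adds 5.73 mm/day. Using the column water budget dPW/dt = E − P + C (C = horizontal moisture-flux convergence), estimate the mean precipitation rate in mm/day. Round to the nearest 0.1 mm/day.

P ≈ 9.5 mm/day

dPW/dt = (40.6 − 42.9) mm / (36/24 day) = -1.533 mm/day.
P = E + C − dPW/dt = 2.2 + (5.73) − (-1.533) = 9.5 mm/day.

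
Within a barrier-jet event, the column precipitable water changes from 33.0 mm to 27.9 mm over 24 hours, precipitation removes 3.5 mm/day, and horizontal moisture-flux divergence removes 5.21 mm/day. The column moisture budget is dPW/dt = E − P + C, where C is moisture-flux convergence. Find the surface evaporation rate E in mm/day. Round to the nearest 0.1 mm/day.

E ≈ 3.6 mm/day

dPW/dt = (27.9 − 33.0) mm / (24/24 day) = -5.100 mm/day.
E = dPW/dt + P − C = (-5.100) + 3.5 − (-5.21) = 3.6 mm/day.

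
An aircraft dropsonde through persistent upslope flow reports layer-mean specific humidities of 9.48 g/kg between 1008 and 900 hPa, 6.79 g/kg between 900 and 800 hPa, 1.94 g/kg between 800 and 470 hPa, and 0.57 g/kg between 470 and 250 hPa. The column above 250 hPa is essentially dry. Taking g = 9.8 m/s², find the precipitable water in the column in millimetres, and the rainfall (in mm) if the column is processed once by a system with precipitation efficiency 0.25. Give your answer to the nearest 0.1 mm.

PW ≈ 25.2 mm; rainfall ≈ 6.3 mm

Precipitable water is the column-integrated vapour mass per unit area: PW = (1/g) Σ q̄ Δp, with q in kg/kg and Δp in Pa (1 kg/m² of water = 1 mm).
Layer 1008–900 hPa: Δp = 108 hPa = 10800 Pa, q̄ = 0.00948 kg/kg → 0.00948 × 10800 / 9.8 = 10.45 mm
Layer 900–800 hPa: Δp = 100 hPa = 10000 Pa, q̄ = 0.00679 kg/kg → 0.00679 × 10000 / 9.8 = 6.93 mm
Layer 800–470 hPa: Δp = 330 hPa = 33000 Pa, q̄ = 0.00194 kg/kg → 0.00194 × 33000 / 9.8 = 6.53 mm
Layer 470–250 hPa: Δp = 220 hPa = 22000 Pa, q̄ = 0.00057 kg/kg → 0.00057 × 22000 / 9.8 = 1.28 mm
PW = 10.45 + 6.93 + 6.53 + 1.28 = 25.19 ≈ 25.2 mm.
Rainfall = ε × PW = 0.25 × 25.2 = 6.3 mm.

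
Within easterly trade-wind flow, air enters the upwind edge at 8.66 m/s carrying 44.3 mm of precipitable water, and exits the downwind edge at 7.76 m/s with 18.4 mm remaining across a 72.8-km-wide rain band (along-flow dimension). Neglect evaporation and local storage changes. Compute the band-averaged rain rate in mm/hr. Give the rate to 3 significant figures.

R ≈ 11.9 mm/hr

Column moisture flux per unit crosswind length is F = V × PW.
Inflow: F_in = 8.66 × 44.3 = 383.638 mm·m/s
Outflow: F_out = 7.76 × 18.4 = 142.784 mm·m/s
Steady-state rate R = (F_in − F_out)/L = (383.638 − 142.784) / 72800 m = 3.308e-03 mm/s.
R = 3.308e-03 × 3600 = 11.9 mm/hr.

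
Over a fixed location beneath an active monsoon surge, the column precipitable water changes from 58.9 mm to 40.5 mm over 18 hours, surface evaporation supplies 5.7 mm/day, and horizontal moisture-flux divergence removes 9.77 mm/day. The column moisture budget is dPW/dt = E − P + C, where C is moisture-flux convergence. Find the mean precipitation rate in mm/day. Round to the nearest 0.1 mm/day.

dPW/dt = (40.5 − 58.9) mm / (18/24 day) = -24.533 mm/day.
P = E + C − dPW/dt = 5.7 + (-9.77) − (-24.533) = 20.5 mm/day.

P ≈ 20.5 mm/day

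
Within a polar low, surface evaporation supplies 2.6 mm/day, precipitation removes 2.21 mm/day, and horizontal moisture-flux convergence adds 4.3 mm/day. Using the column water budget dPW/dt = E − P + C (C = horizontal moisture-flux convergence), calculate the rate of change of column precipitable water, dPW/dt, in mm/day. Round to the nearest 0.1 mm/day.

dPW/dt ≈ 4.7 mm/day

dPW/dt = E − P + C = 2.6 − 2.21 + (4.3) = 4.7 mm/day.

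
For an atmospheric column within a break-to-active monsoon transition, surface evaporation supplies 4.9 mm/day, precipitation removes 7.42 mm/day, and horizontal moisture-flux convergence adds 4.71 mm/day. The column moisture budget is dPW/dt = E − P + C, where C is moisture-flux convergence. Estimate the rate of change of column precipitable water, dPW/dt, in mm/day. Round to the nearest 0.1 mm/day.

dPW/dt = E − P + C = 4.9 − 7.42 + (4.71) = 2.2 mm/day.

dPW/dt ≈ 2.2 mm/day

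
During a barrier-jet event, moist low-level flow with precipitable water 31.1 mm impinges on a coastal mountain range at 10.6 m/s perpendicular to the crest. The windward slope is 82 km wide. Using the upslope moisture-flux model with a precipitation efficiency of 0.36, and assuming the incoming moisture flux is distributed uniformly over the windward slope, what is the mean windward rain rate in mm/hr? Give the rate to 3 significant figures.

R ≈ 5.21 mm/hr

Incoming column moisture flux per unit ridge length: F = V × PW = 10.6 × 31.1 = 329.66 mm·m/s.
Spread over the 82 km slope with efficiency ε = 0.36: R = ε·F/W = 0.36 × 329.66 / 82000 m = 1.447e-03 mm/s.
R = 1.447e-03 × 3600 = 5.21 mm/hr.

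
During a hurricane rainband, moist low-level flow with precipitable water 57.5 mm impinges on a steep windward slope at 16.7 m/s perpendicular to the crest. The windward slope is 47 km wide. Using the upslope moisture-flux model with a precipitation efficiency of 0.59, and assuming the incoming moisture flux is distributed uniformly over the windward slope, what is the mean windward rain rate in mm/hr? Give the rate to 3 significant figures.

R ≈ 43.4 mm/hr

Incoming column moisture flux per unit ridge length: F = V × PW = 16.7 × 57.5 = 960.25 mm·m/s.
Spread over the 47 km slope with efficiency ε = 0.59: R = ε·F/W = 0.59 × 960.25 / 47000 m = 1.205e-02 mm/s.
R = 1.205e-02 × 3600 = 43.4 mm/hr.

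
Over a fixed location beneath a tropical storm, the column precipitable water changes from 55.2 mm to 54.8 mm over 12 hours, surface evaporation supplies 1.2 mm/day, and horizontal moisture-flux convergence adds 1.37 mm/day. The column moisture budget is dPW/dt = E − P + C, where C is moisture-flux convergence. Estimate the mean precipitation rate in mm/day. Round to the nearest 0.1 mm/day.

dPW/dt = (54.8 − 55.2) mm / (12/24 day) = -0.800 mm/day.
P = E + C − dPW/dt = 1.2 + (1.37) − (-0.800) = 3.4 mm/day.

P ≈ 3.4 mm/day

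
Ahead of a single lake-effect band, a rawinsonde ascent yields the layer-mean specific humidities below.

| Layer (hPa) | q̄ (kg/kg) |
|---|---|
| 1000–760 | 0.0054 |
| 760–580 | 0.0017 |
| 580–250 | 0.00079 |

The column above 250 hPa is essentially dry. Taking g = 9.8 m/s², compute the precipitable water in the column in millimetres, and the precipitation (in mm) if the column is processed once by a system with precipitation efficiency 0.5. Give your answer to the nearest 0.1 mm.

PW ≈ 19.0 mm; precipitation ≈ 9.5 mm

Precipitable water is the column-integrated vapour mass per unit area: PW = (1/g) Σ q̄ Δp, with q in kg/kg and Δp in Pa (1 kg/m² of water = 1 mm).
Layer 1000–760 hPa: Δp = 240 hPa = 24000 Pa, q̄ = 0.0054 kg/kg → 0.0054 × 24000 / 9.8 = 13.22 mm
Layer 760–580 hPa: Δp = 180 hPa = 18000 Pa, q̄ = 0.0017 kg/kg → 0.0017 × 18000 / 9.8 = 3.12 mm
Layer 580–250 hPa: Δp = 330 hPa = 33000 Pa, q̄ = 0.00079 kg/kg → 0.00079 × 33000 / 9.8 = 2.66 mm
PW = 13.22 + 3.12 + 2.66 = 19.00 ≈ 19.0 mm.
Precipitation = ε × PW = 0.5 × 19.0 = 9.5 mm.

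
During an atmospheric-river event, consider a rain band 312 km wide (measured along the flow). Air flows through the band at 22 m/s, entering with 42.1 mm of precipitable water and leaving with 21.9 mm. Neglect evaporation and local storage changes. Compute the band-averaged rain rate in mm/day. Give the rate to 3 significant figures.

R ≈ 123 mm/day

Column moisture flux per unit crosswind length is F = V × PW.
Inflow: F_in = 22 × 42.1 = 926.2 mm·m/s
Outflow: F_out = 22 × 21.9 = 481.8 mm·m/s
Steady-state rate R = (F_in − F_out)/L = (926.2 − 481.8) / 312000 m = 1.424e-03 mm/s.
R = 1.424e-03 × 3600 × 24 = 123 mm/day.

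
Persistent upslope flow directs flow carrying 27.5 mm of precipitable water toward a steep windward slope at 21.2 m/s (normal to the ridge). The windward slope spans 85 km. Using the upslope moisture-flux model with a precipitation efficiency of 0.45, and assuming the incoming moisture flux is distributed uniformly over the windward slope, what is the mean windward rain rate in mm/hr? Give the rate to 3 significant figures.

R ≈ 11.1 mm/hr

Incoming column moisture flux per unit ridge length: F = V × PW = 21.2 × 27.5 = 583 mm·m/s.
Spread over the 85 km slope with efficiency ε = 0.45: R = ε·F/W = 0.45 × 583 / 85000 m = 3.086e-03 mm/s.
R = 3.086e-03 × 3600 = 11.1 mm/hr.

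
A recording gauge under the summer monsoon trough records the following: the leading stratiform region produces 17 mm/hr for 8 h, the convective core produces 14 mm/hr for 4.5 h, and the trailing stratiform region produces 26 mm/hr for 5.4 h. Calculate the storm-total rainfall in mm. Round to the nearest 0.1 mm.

Total = Σ Rᵢ Δtᵢ = 17 × 8 + 14 × 4.5 + 26 × 5.4
      = 136 + 63 + 140.4 = 339.4 mm.

total ≈ 339.4 mm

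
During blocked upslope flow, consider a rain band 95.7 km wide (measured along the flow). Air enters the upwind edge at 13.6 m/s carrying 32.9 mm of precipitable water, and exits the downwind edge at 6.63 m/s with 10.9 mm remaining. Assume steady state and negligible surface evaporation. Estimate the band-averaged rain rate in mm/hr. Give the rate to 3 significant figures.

Column moisture flux per unit crosswind length is F = V × PW.
Inflow: F_in = 13.6 × 32.9 = 447.44 mm·m/s
Outflow: F_out = 6.63 × 10.9 = 72.267 mm·m/s
Steady-state rate R = (F_in − F_out)/L = (447.44 − 72.267) / 95700 m = 3.920e-03 mm/s.
R = 3.920e-03 × 3600 = 14.1 mm/hr.

R ≈ 14.1 mm/hr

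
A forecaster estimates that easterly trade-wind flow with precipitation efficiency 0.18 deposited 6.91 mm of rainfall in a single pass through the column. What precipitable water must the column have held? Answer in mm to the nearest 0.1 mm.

PW = rainfall / ε = 6.91 / 0.18 = 38.4 mm.

PW ≈ 38.4 mm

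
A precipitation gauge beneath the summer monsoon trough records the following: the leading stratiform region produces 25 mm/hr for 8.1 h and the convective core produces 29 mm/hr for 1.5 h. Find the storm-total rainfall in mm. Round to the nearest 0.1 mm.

Total = Σ Rᵢ Δtᵢ = 25 × 8.1 + 29 × 1.5
      = 202.5 + 43.5 = 246.0 mm.

total ≈ 246.0 mm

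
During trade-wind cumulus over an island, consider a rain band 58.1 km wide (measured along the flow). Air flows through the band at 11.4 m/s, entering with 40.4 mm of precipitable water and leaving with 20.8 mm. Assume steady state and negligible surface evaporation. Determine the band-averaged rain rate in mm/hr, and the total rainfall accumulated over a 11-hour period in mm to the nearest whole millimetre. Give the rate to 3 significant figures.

R ≈ 13.8 mm/hr; total ≈ 152 mm

Column moisture flux per unit crosswind length is F = V × PW.
Inflow: F_in = 11.4 × 40.4 = 460.56 mm·m/s
Outflow: F_out = 11.4 × 20.8 = 237.12 mm·m/s
Steady-state rate R = (F_in − F_out)/L = (460.56 − 237.12) / 58100 m = 3.846e-03 mm/s.
R = 3.846e-03 × 3600 = 13.8 mm/hr.
Over 11 h: total = 13.8 × 11 = 151.8 ≈ 152 mm.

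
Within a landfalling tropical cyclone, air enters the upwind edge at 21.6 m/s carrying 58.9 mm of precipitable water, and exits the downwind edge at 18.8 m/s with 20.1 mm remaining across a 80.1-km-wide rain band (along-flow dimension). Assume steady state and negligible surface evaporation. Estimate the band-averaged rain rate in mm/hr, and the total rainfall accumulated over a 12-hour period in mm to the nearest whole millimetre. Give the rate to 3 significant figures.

Column moisture flux per unit crosswind length is F = V × PW.
Inflow: F_in = 21.6 × 58.9 = 1272.24 mm·m/s
Outflow: F_out = 18.8 × 20.1 = 377.88 mm·m/s
Steady-state rate R = (F_in − F_out)/L = (1272.24 − 377.88) / 80100 m = 1.117e-02 mm/s.
R = 1.117e-02 × 3600 = 40.2 mm/hr.
Over 12 h: total = 40.2 × 12 = 482.4 ≈ 482 mm.

R ≈ 40.2 mm/hr; total ≈ 482 mm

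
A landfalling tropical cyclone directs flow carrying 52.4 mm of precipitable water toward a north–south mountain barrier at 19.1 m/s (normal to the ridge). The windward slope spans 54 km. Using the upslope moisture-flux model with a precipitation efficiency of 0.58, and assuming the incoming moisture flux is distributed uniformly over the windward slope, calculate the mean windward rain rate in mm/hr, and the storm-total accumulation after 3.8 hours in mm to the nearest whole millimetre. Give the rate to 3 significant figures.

R ≈ 38.7 mm/hr; total ≈ 147 mm

Incoming column moisture flux per unit ridge length: F = V × PW = 19.1 × 52.4 = 1000.84 mm·m/s.
Spread over the 54 km slope with efficiency ε = 0.58: R = ε·F/W = 0.58 × 1000.84 / 54000 m = 1.075e-02 mm/s.
R = 1.075e-02 × 3600 = 38.7 mm/hr.
Over 3.8 h: total = 38.7 × 3.8 = 147.06 ≈ 147 mm.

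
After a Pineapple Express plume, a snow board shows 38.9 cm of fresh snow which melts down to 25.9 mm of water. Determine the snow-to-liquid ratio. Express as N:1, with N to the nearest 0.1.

ratio ≈ 15.0

Ratio = snow depth / SWE = 389 mm / 25.9 mm = 15.0, i.e. 15.0:1.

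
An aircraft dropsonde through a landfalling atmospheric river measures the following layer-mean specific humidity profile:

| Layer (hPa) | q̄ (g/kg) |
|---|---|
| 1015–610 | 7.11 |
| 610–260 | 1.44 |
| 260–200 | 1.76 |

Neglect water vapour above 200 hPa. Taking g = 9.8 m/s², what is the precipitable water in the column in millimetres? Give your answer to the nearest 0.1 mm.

PW ≈ 35.6 mm

Precipitable water is the column-integrated vapour mass per unit area: PW = (1/g) Σ q̄ Δp, with q in kg/kg and Δp in Pa (1 kg/m² of water = 1 mm).
Layer 1015–610 hPa: Δp = 405 hPa = 40500 Pa, q̄ = 0.00711 kg/kg → 0.00711 × 40500 / 9.8 = 29.38 mm
Layer 610–260 hPa: Δp = 350 hPa = 35000 Pa, q̄ = 0.00144 kg/kg → 0.00144 × 35000 / 9.8 = 5.14 mm
Layer 260–200 hPa: Δp = 60 hPa = 6000 Pa, q̄ = 0.00176 kg/kg → 0.00176 × 6000 / 9.8 = 1.08 mm
PW = 29.38 + 5.14 + 1.08 = 35.60 ≈ 35.6 mm.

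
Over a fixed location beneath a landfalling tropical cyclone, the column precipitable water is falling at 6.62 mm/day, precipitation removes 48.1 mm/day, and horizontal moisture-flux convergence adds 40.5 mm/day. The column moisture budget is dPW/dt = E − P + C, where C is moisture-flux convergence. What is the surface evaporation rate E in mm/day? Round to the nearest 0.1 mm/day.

E ≈ 1.0 mm/day

dPW/dt = -6.62 mm/day.
E = dPW/dt + P − C = (-6.62) + 48.1 − (40.5) = 1.0 mm/day.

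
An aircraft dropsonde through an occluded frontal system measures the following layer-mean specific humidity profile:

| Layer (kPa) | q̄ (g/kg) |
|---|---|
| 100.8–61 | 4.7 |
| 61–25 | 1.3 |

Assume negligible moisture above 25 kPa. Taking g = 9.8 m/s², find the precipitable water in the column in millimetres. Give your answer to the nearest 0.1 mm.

Precipitable water is the column-integrated vapour mass per unit area: PW = (1/g) Σ q̄ Δp, with q in kg/kg and Δp in Pa (1 kg/m² of water = 1 mm).
Layer 100.8–61 kPa: Δp = 398 hPa = 39800 Pa, q̄ = 0.0047 kg/kg → 0.0047 × 39800 / 9.8 = 19.09 mm
Layer 61–25 kPa: Δp = 360 hPa = 36000 Pa, q̄ = 0.0013 kg/kg → 0.0013 × 36000 / 9.8 = 4.78 mm
PW = 19.09 + 4.78 = 23.87 ≈ 23.9 mm.

PW ≈ 23.9 mm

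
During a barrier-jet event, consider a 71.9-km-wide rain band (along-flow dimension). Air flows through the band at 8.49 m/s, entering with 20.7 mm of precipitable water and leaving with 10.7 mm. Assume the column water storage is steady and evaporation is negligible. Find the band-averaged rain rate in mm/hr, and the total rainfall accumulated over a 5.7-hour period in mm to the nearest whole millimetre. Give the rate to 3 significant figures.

R ≈ 4.25 mm/hr; total ≈ 24 mm

Column moisture flux per unit crosswind length is F = V × PW.
Inflow: F_in = 8.49 × 20.7 = 175.743 mm·m/s
Outflow: F_out = 8.49 × 10.7 = 90.843 mm·m/s
Steady-state rate R = (F_in − F_out)/L = (175.743 − 90.843) / 71900 m = 1.181e-03 mm/s.
R = 1.181e-03 × 3600 = 4.25 mm/hr.
Over 5.7 h: total = 4.25 × 5.7 = 24.225 ≈ 24 mm.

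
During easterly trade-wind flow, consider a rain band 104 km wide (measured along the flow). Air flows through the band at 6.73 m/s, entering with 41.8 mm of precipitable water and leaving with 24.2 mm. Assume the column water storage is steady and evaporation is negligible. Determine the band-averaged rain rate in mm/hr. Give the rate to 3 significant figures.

R ≈ 4.10 mm/hr

Column moisture flux per unit crosswind length is F = V × PW.
Inflow: F_in = 6.73 × 41.8 = 281.314 mm·m/s
Outflow: F_out = 6.73 × 24.2 = 162.866 mm·m/s
Steady-state rate R = (F_in − F_out)/L = (281.314 − 162.866) / 104000 m = 1.139e-03 mm/s.
R = 1.139e-03 × 3600 = 4.10 mm/hr.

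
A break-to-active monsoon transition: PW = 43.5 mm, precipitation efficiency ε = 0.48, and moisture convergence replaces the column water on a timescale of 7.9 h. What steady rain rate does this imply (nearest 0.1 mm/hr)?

R ≈ 2.6 mm/hr

Each overturning extracts ε × PW = 0.48 × 43.5 = 20.88 mm.
Rate = ε·PW / τ = 20.88 / 7.9 h = 2.6 mm/hr.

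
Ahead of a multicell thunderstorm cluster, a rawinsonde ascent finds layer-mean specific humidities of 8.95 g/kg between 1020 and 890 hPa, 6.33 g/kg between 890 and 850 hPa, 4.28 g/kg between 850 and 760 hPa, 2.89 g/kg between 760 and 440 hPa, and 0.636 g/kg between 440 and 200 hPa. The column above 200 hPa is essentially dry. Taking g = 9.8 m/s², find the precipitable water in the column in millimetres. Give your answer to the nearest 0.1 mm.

Precipitable water is the column-integrated vapour mass per unit area: PW = (1/g) Σ q̄ Δp, with q in kg/kg and Δp in Pa (1 kg/m² of water = 1 mm).
Layer 1020–890 hPa: Δp = 130 hPa = 13000 Pa, q̄ = 0.00895 kg/kg → 0.00895 × 13000 / 9.8 = 11.87 mm
Layer 890–850 hPa: Δp = 40 hPa = 4000 Pa, q̄ = 0.00633 kg/kg → 0.00633 × 4000 / 9.8 = 2.58 mm
Layer 850–760 hPa: Δp = 90 hPa = 9000 Pa, q̄ = 0.00428 kg/kg → 0.00428 × 9000 / 9.8 = 3.93 mm
Layer 760–440 hPa: Δp = 320 hPa = 32000 Pa, q̄ = 0.00289 kg/kg → 0.00289 × 32000 / 9.8 = 9.44 mm
Layer 440–200 hPa: Δp = 240 hPa = 24000 Pa, q̄ = 0.000636 kg/kg → 0.000636 × 24000 / 9.8 = 1.56 mm
PW = 11.87 + 2.58 + 3.93 + 9.44 + 1.56 = 29.38 ≈ 29.4 mm.

PW ≈ 29.4 mm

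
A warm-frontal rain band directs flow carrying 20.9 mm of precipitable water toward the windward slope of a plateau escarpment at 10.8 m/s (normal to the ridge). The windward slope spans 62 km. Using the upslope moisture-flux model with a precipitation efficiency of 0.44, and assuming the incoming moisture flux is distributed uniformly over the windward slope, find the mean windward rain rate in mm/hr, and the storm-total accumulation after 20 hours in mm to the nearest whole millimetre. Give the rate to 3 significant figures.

Incoming column moisture flux per unit ridge length: F = V × PW = 10.8 × 20.9 = 225.72 mm·m/s.
Spread over the 62 km slope with efficiency ε = 0.44: R = ε·F/W = 0.44 × 225.72 / 62000 m = 1.602e-03 mm/s.
R = 1.602e-03 × 3600 = 5.77 mm/hr.
Over 20 h: total = 5.77 × 20 = 115.4 ≈ 115 mm.

R ≈ 5.77 mm/hr; total ≈ 115 mm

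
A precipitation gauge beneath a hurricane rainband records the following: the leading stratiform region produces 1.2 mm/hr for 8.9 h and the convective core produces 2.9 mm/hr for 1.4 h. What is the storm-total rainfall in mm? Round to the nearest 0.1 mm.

total ≈ 14.7 mm

Total = Σ Rᵢ Δtᵢ = 1.2 × 8.9 + 2.9 × 1.4
      = 10.68 + 4.06 = 14.7 mm.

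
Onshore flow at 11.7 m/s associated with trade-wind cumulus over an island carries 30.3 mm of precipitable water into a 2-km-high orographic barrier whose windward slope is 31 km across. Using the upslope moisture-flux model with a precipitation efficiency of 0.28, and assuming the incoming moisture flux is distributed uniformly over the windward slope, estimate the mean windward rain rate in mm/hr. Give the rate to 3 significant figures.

R ≈ 11.5 mm/hr

Incoming column moisture flux per unit ridge length: F = V × PW = 11.7 × 30.3 = 354.51 mm·m/s.
Spread over the 31 km slope with efficiency ε = 0.28: R = ε·F/W = 0.28 × 354.51 / 31000 m = 3.202e-03 mm/s.
R = 3.202e-03 × 3600 = 11.5 mm/hr.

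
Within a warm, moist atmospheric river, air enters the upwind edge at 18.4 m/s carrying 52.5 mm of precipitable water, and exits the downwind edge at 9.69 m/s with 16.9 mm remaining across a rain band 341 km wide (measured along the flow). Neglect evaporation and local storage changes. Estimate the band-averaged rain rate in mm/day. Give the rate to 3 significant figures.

Column moisture flux per unit crosswind length is F = V × PW.
Inflow: F_in = 18.4 × 52.5 = 966 mm·m/s
Outflow: F_out = 9.69 × 16.9 = 163.761 mm·m/s
Steady-state rate R = (F_in − F_out)/L = (966 − 163.761) / 341000 m = 2.353e-03 mm/s.
R = 2.353e-03 × 3600 × 24 = 203 mm/day.

R ≈ 203 mm/day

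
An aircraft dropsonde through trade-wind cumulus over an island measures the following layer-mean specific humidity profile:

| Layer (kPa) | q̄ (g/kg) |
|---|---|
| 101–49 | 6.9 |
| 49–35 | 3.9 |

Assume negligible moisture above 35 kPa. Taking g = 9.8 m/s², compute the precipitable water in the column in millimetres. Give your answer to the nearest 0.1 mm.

PW ≈ 42.2 mm

Precipitable water is the column-integrated vapour mass per unit area: PW = (1/g) Σ q̄ Δp, with q in kg/kg and Δp in Pa (1 kg/m² of water = 1 mm).
Layer 101–49 kPa: Δp = 520 hPa = 52000 Pa, q̄ = 0.0069 kg/kg → 0.0069 × 52000 / 9.8 = 36.61 mm
Layer 49–35 kPa: Δp = 140 hPa = 14000 Pa, q̄ = 0.0039 kg/kg → 0.0039 × 14000 / 9.8 = 5.57 mm
PW = 36.61 + 5.57 = 42.18 ≈ 42.2 mm.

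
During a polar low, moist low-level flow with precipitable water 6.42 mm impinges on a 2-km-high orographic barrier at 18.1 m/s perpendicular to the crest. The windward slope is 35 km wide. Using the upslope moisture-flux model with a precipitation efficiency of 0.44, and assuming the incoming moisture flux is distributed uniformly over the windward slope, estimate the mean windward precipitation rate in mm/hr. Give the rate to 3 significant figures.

Incoming column moisture flux per unit ridge length: F = V × PW = 18.1 × 6.42 = 116.202 mm·m/s.
Spread over the 35 km slope with efficiency ε = 0.44: R = ε·F/W = 0.44 × 116.202 / 35000 m = 1.461e-03 mm/s.
R = 1.461e-03 × 3600 = 5.26 mm/hr.

R ≈ 5.26 mm/hr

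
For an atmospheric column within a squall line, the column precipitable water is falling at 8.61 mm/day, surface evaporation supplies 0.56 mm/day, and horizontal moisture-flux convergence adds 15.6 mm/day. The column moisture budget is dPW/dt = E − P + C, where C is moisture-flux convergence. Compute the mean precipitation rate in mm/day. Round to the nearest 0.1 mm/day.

dPW/dt = -8.61 mm/day.
P = E + C − dPW/dt = 0.56 + (15.6) − (-8.61) = 24.8 mm/day.

P ≈ 24.8 mm/day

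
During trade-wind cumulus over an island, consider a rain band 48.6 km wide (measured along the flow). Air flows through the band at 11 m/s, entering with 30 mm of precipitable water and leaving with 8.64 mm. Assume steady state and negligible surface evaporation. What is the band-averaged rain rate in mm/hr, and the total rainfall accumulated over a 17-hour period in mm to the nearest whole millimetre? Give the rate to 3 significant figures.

Column moisture flux per unit crosswind length is F = V × PW.
Inflow: F_in = 11 × 30 = 330 mm·m/s
Outflow: F_out = 11 × 8.64 = 95.04 mm·m/s
Steady-state rate R = (F_in − F_out)/L = (330 − 95.04) / 48600 m = 4.835e-03 mm/s.
R = 4.835e-03 × 3600 = 17.4 mm/hr.
Over 17 h: total = 17.4 × 17 = 295.8 ≈ 296 mm.

R ≈ 17.4 mm/hr; total ≈ 296 mm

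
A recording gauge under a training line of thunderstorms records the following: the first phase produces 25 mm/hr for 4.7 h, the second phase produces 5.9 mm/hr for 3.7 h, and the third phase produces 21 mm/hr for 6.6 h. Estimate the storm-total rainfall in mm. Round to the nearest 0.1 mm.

Total = Σ Rᵢ Δtᵢ = 25 × 4.7 + 5.9 × 3.7 + 21 × 6.6
      = 117.5 + 21.83 + 138.6 = 277.9 mm.

total ≈ 277.9 mm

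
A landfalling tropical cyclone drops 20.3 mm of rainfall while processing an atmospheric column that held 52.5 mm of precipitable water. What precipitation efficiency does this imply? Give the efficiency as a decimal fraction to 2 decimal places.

ε = rainfall / PW = 20.3 / 52.5 = 0.39.

ε ≈ 0.39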